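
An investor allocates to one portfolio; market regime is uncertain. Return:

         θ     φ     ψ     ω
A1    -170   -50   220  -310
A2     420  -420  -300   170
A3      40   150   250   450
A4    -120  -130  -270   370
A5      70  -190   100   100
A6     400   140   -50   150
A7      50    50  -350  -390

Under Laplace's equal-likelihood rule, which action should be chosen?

A3

Row averages: A1=-77.5, A2=-32.5, A3=222.5, A4=-37.5, A5=20, A6=160, A7=-160
Highest average = 222.5 → A3.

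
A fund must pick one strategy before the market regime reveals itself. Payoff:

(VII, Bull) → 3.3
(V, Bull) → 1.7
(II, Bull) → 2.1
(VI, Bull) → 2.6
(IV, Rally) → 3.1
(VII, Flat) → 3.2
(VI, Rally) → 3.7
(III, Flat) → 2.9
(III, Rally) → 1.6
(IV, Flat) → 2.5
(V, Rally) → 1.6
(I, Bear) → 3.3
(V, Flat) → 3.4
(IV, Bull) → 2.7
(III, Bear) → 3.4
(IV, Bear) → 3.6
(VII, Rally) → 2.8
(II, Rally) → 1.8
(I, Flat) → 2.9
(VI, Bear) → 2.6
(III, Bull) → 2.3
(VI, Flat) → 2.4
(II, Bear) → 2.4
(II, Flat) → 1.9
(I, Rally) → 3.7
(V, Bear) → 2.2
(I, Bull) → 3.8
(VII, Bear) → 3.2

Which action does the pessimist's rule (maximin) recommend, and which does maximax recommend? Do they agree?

maximin → I; maximax → I (agree)

Row minima: I=2.9, II=1.8, III=1.6, IV=2.5, V=1.6, VI=2.4, VII=2.8
Best worst-case = 2.9 → I.
Row maxima: I=3.8, II=2.4, III=3.4, IV=3.6, V=3.4, VI=3.7, VII=3.3
Best best-case = 3.8 → I.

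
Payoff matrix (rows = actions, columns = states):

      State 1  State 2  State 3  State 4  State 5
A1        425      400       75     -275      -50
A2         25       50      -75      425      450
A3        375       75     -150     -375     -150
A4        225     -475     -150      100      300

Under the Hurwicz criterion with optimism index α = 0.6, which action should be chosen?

A1: 0.6·425 + 0.4·(-275) = 145
A2: 0.6·450 + 0.4·(-75) = 240
A3: 0.6·375 + 0.4·(-375) = 75
A4: 0.6·300 + 0.4·(-475) = -10
Highest Hurwicz score = 240 → A2.

A2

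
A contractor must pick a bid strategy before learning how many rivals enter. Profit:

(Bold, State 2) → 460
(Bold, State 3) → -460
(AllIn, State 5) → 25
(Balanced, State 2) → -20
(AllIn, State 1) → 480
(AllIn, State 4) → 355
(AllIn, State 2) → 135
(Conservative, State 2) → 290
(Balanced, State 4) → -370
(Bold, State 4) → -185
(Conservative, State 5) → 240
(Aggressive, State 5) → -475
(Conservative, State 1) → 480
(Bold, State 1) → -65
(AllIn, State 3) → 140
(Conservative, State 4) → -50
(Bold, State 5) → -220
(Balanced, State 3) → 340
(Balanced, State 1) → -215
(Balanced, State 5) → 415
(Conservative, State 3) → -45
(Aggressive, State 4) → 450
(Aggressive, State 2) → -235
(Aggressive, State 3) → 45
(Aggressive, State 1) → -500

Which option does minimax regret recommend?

Column bests: State 1=480, State 2=460, State 3=340, State 4=450, State 5=415.
Conservative regrets: 0, 170, 385, 500, 175 → max 500
Balanced regrets: 695, 480, 0, 820, 0 → max 820
Aggressive regrets: 980, 695, 295, 0, 890 → max 980
Bold regrets: 545, 0, 800, 635, 635 → max 800
AllIn regrets: 0, 325, 200, 95, 390 → max 390
Smallest max regret = 390 → AllIn.

AllIn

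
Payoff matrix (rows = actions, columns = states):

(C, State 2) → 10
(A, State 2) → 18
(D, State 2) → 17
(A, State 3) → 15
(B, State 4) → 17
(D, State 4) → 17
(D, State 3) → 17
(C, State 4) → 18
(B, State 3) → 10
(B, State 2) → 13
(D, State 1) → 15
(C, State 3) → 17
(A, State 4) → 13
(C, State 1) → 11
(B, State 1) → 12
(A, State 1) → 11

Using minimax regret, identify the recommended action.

Column bests: State 1=15, State 2=18, State 3=17, State 4=18.
A regrets: 4, 0, 2, 5 → max 5
B regrets: 3, 5, 7, 1 → max 7
C regrets: 4, 8, 0, 0 → max 8
D regrets: 0, 1, 0, 1 → max 1
Smallest max regret = 1 → D.

D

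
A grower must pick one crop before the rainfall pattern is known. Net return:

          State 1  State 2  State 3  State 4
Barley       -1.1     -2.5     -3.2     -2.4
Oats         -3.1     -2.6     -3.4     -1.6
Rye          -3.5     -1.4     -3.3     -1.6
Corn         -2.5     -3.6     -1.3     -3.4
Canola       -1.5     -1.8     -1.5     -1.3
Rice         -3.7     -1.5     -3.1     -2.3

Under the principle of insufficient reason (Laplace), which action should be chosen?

Canola

Row averages: Barley=-2.3, Oats=-2.675, Rye=-2.45, Corn=-2.7, Canola=-1.525, Rice=-2.65
Highest average = -1.525 → Canola.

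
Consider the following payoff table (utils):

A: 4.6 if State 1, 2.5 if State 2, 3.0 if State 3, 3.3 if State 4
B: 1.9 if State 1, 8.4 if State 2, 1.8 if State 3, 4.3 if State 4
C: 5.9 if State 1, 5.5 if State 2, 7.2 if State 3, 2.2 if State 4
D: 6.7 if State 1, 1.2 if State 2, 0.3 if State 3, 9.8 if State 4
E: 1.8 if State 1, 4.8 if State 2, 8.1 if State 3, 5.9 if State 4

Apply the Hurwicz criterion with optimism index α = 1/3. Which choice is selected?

B

A: 1/3·4.6 + 2/3·2.5 = 3.2
B: 1/3·8.4 + 2/3·1.8 = 4
C: 1/3·7.2 + 2/3·2.2 = 58/15
D: 1/3·9.8 + 2/3·0.3 = 52/15
E: 1/3·8.1 + 2/3·1.8 = 3.9
Highest Hurwicz score = 4 → B.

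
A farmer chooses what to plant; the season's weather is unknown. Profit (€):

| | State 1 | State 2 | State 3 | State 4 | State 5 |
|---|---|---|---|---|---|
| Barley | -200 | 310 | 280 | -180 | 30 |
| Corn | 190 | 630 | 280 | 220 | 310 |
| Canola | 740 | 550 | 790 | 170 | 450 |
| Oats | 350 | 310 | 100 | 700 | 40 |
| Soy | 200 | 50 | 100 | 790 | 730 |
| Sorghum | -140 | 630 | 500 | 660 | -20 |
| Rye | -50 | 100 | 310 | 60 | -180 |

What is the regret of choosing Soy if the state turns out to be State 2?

580

Best payoff under State 2 is 630.
Regret = 630 − 50 = 580.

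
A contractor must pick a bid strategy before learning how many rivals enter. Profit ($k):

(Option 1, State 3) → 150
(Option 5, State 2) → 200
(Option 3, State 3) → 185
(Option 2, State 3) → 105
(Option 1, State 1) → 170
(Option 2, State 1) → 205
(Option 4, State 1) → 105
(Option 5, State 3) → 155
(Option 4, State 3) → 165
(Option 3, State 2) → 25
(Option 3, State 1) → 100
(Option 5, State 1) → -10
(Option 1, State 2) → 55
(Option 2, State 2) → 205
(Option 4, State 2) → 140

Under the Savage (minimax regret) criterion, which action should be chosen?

Option 2

Column bests: State 1=205, State 2=205, State 3=185.
Option 1 regrets: 35, 150, 35 → max 150
Option 2 regrets: 0, 0, 80 → max 80
Option 3 regrets: 105, 180, 0 → max 180
Option 4 regrets: 100, 65, 20 → max 100
Option 5 regrets: 215, 5, 30 → max 215
Smallest max regret = 80 → Option 2.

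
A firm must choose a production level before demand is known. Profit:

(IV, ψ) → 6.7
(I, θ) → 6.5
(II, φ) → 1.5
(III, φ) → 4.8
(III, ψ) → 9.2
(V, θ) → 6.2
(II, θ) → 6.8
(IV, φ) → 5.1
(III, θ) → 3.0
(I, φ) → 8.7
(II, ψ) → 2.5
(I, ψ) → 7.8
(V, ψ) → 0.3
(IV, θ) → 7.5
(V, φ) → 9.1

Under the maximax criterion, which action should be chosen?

III

Row maxima: I=8.7, II=6.8, III=9.2, IV=7.5, V=9.1
Best best-case = 9.2 → III.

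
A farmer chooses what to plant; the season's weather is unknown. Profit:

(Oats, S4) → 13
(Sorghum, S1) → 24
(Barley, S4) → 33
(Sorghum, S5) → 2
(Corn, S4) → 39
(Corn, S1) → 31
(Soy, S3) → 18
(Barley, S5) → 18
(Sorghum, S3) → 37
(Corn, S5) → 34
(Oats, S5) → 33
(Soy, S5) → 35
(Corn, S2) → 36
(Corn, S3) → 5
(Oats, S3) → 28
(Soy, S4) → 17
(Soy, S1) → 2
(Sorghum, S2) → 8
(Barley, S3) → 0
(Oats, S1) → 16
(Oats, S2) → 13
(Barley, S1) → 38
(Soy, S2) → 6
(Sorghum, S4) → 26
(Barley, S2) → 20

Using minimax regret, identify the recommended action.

Column bests: S1=38, S2=36, S3=37, S4=39, S5=35.
Corn regrets: 7, 0, 32, 0, 1 → max 32
Barley regrets: 0, 16, 37, 6, 17 → max 37
Sorghum regrets: 14, 28, 0, 13, 33 → max 33
Oats regrets: 22, 23, 9, 26, 2 → max 26
Soy regrets: 36, 30, 19, 22, 0 → max 36
Smallest max regret = 26 → Oats.

Oats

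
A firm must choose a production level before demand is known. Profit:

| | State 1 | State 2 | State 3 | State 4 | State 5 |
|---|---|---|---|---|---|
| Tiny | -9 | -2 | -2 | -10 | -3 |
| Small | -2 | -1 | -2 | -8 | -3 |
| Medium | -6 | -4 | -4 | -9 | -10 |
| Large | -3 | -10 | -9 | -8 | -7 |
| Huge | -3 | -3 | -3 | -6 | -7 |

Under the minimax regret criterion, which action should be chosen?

Column bests: State 1=-2, State 2=-1, State 3=-2, State 4=-6, State 5=-3.
Tiny regrets: 7, 1, 0, 4, 0 → max 7
Small regrets: 0, 0, 0, 2, 0 → max 2
Medium regrets: 4, 3, 2, 3, 7 → max 7
Large regrets: 1, 9, 7, 2, 4 → max 9
Huge regrets: 1, 2, 1, 0, 4 → max 4
Smallest max regret = 2 → Small.

Small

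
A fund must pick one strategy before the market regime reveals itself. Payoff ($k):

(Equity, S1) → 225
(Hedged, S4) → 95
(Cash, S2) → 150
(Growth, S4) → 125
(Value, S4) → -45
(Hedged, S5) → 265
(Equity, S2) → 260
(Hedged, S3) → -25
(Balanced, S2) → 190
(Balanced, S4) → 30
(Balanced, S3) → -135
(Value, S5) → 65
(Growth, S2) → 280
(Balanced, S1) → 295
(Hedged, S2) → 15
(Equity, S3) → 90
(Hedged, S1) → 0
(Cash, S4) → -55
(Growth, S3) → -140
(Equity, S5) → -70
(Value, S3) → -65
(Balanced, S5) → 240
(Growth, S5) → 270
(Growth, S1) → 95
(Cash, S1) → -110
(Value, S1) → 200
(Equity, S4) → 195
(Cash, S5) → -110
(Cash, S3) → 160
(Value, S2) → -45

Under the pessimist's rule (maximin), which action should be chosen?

Row minima: Hedged=-25, Cash=-110, Value=-65, Growth=-140, Balanced=-135, Equity=-70
Best worst-case = -25 → Hedged.

Hedged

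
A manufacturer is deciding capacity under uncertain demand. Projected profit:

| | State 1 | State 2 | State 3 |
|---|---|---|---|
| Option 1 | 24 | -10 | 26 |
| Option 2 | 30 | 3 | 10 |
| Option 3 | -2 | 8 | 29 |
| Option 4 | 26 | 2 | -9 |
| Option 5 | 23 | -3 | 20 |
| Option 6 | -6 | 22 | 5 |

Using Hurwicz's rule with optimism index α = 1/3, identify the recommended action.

Option 2

Option 1: 1/3·26 + 2/3·(-10) = 2
Option 2: 1/3·30 + 2/3·3 = 12
Option 3: 1/3·29 + 2/3·(-2) = 25/3
Option 4: 1/3·26 + 2/3·(-9) = 8/3
Option 5: 1/3·23 + 2/3·(-3) = 17/3
Option 6: 1/3·22 + 2/3·(-6) = 10/3
Highest Hurwicz score = 12 → Option 2.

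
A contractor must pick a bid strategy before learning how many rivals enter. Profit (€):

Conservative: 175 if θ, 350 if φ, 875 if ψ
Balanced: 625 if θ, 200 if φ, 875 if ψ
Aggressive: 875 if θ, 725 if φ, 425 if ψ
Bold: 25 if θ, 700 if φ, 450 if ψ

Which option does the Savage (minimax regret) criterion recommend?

Aggressive

Column bests: θ=875, φ=725, ψ=875.
Conservative regrets: 700, 375, 0 → max 700
Balanced regrets: 250, 525, 0 → max 525
Aggressive regrets: 0, 0, 450 → max 450
Bold regrets: 850, 25, 425 → max 850
Smallest max regret = 450 → Aggressive.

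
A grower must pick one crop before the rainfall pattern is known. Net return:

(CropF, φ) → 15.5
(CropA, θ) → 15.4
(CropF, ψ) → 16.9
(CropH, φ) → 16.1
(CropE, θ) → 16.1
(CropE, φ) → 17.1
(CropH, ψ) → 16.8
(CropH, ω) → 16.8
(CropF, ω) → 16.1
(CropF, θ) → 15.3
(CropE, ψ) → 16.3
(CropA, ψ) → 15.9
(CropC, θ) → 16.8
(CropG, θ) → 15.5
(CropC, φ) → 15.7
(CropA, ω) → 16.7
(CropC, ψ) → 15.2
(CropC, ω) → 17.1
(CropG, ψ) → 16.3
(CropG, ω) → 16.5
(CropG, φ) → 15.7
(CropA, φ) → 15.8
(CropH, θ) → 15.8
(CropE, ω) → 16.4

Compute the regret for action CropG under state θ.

Best payoff under θ is 16.8.
Regret = 16.8 − 15.5 = 1.3.

1.3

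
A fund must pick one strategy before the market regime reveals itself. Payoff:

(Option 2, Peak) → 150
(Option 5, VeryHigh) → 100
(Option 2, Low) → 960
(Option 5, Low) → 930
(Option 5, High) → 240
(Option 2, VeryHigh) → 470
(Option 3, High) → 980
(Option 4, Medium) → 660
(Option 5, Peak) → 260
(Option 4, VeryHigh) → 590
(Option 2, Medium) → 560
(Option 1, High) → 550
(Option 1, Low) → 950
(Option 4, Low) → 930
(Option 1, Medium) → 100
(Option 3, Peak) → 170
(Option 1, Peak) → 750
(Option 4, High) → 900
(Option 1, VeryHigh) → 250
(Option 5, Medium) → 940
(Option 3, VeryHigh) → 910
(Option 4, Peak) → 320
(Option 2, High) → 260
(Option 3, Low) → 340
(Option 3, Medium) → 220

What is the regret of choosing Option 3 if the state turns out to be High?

0

Best payoff under High is 980.
Regret = 980 − 980 = 0.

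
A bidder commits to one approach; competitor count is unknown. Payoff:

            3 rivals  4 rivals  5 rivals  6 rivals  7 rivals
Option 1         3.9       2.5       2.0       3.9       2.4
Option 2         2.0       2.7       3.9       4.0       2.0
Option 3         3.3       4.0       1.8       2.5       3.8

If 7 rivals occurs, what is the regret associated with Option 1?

Best payoff under 7 rivals is 3.8.
Regret = 3.8 − 2.4 = 1.4.

1.4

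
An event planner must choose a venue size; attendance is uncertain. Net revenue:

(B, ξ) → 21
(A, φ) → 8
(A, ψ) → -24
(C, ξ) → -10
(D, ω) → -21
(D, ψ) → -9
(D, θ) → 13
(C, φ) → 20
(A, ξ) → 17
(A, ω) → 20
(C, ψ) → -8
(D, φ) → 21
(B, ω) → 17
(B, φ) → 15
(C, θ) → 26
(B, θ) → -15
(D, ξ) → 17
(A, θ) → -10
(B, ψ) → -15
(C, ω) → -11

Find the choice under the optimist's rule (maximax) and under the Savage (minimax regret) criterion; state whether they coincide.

Row maxima: A=20, B=21, C=26, D=21
Best best-case = 26 → C.
Column bests: θ=26, φ=21, ψ=-8, ω=20, ξ=21.
A regrets: 36, 13, 16, 0, 4 → max 36
B regrets: 41, 6, 7, 3, 0 → max 41
C regrets: 0, 1, 0, 31, 31 → max 31
D regrets: 13, 0, 1, 41, 4 → max 41
Smallest max regret = 31 → C.

maximax → C; minimax regret → C (agree)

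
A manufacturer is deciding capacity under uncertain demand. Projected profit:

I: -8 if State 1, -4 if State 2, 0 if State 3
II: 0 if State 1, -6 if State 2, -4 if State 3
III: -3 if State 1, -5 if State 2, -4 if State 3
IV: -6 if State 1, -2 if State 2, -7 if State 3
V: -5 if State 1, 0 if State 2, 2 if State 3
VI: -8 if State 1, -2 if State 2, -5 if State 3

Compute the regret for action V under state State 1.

Best payoff under State 1 is 0.
Regret = 0 − (-5) = 5.

5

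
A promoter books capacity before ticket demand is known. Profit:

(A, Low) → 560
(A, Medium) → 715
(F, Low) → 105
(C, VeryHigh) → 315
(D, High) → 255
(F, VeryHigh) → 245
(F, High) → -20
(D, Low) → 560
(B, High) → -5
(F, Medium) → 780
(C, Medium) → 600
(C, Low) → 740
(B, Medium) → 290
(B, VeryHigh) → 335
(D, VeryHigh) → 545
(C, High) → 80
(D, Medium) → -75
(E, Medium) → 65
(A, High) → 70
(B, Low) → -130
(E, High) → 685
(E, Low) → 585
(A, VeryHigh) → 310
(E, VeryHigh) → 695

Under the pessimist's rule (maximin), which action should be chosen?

Row minima: A=70, B=-130, C=80, D=-75, E=65, F=-20
Best worst-case = 80 → C.

C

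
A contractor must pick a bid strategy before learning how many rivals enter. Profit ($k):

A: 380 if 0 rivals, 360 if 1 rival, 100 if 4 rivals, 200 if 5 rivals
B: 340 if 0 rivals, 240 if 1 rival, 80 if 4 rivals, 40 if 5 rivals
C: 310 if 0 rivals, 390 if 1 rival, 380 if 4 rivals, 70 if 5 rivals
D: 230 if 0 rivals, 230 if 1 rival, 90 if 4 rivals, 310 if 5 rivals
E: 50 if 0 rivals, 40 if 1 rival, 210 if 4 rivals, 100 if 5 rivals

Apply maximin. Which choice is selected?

A

Row minima: A=100, B=40, C=70, D=90, E=40
Best worst-case = 100 → A.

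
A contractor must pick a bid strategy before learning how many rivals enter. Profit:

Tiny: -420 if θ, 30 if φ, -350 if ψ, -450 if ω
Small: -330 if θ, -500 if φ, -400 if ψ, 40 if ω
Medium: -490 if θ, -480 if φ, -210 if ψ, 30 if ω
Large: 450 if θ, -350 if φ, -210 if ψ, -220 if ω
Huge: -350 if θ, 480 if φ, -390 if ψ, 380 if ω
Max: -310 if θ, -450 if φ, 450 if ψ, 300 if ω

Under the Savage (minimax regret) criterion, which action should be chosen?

Column bests: θ=450, φ=480, ψ=450, ω=380.
Tiny regrets: 870, 450, 800, 830 → max 870
Small regrets: 780, 980, 850, 340 → max 980
Medium regrets: 940, 960, 660, 350 → max 960
Large regrets: 0, 830, 660, 600 → max 830
Huge regrets: 800, 0, 840, 0 → max 840
Max regrets: 760, 930, 0, 80 → max 930
Smallest max regret = 830 → Large.

Large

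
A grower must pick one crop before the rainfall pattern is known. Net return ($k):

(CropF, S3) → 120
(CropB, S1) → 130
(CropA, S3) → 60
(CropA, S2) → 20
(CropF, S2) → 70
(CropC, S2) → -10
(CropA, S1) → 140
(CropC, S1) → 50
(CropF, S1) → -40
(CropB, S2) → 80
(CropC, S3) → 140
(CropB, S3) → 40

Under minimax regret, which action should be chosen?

Column bests: S1=140, S2=80, S3=140.
CropF regrets: 180, 10, 20 → max 180
CropA regrets: 0, 60, 80 → max 80
CropB regrets: 10, 0, 100 → max 100
CropC regrets: 90, 90, 0 → max 90
Smallest max regret = 80 → CropA.

CropA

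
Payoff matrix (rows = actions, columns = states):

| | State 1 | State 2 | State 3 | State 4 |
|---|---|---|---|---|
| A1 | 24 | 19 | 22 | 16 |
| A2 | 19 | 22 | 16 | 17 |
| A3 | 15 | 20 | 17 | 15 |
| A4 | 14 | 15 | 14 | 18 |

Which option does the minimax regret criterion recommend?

Column bests: State 1=24, State 2=22, State 3=22, State 4=18.
A1 regrets: 0, 3, 0, 2 → max 3
A2 regrets: 5, 0, 6, 1 → max 6
A3 regrets: 9, 2, 5, 3 → max 9
A4 regrets: 10, 7, 8, 0 → max 10
Smallest max regret = 3 → A1.

A1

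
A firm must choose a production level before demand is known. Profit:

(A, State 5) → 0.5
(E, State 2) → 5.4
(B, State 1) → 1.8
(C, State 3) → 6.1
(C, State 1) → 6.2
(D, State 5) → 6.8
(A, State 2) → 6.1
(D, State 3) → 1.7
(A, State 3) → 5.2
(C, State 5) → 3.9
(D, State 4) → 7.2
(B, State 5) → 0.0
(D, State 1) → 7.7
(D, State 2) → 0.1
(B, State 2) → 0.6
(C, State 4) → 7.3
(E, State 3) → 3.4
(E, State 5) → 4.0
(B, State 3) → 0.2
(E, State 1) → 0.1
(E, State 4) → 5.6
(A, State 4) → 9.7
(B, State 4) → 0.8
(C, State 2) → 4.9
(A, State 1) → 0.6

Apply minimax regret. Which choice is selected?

C

Column bests: State 1=7.7, State 2=6.1, State 3=6.1, State 4=9.7, State 5=6.8.
A regrets: 7.1, 0.0, 0.9, 0.0, 6.3 → max 7.1
B regrets: 5.9, 5.5, 5.9, 8.9, 6.8 → max 8.9
C regrets: 1.5, 1.2, 0.0, 2.4, 2.9 → max 2.9
D regrets: 0.0, 6.0, 4.4, 2.5, 0.0 → max 6.0
E regrets: 7.6, 0.7, 2.7, 4.1, 2.8 → max 7.6
Smallest max regret = 2.9 → C.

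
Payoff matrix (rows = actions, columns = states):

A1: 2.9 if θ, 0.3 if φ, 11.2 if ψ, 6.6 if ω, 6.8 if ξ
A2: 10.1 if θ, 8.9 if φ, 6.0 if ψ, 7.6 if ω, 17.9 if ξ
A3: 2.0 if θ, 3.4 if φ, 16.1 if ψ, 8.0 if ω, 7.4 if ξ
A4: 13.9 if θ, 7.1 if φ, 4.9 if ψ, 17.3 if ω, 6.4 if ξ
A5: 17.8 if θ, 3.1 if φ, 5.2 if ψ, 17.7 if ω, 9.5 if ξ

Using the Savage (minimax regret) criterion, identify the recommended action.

Column bests: θ=17.8, φ=8.9, ψ=16.1, ω=17.7, ξ=17.9.
A1 regrets: 14.9, 8.6, 4.9, 11.1, 11.1 → max 14.9
A2 regrets: 7.7, 0.0, 10.1, 10.1, 0.0 → max 10.1
A3 regrets: 15.8, 5.5, 0.0, 9.7, 10.5 → max 15.8
A4 regrets: 3.9, 1.8, 11.2, 0.4, 11.5 → max 11.5
A5 regrets: 0.0, 5.8, 10.9, 0.0, 8.4 → max 10.9
Smallest max regret = 10.1 → A2.

A2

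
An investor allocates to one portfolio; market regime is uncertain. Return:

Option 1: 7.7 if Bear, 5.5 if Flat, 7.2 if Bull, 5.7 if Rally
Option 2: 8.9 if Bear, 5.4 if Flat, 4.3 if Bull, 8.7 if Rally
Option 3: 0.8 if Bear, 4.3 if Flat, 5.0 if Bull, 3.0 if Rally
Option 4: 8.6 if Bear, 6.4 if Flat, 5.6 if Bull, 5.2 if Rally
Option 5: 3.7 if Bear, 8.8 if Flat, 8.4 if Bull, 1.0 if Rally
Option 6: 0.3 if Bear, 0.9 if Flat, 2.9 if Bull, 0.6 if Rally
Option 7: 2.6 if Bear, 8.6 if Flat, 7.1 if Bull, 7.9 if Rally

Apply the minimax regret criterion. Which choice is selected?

Column bests: Bear=8.9, Flat=8.8, Bull=8.4, Rally=8.7.
Option 1 regrets: 1.2, 3.3, 1.2, 3.0 → max 3.3
Option 2 regrets: 0.0, 3.4, 4.1, 0.0 → max 4.1
Option 3 regrets: 8.1, 4.5, 3.4, 5.7 → max 8.1
Option 4 regrets: 0.3, 2.4, 2.8, 3.5 → max 3.5
Option 5 regrets: 5.2, 0.0, 0.0, 7.7 → max 7.7
Option 6 regrets: 8.6, 7.9, 5.5, 8.1 → max 8.6
Option 7 regrets: 6.3, 0.2, 1.3, 0.8 → max 6.3
Smallest max regret = 3.3 → Option 1.

Option 1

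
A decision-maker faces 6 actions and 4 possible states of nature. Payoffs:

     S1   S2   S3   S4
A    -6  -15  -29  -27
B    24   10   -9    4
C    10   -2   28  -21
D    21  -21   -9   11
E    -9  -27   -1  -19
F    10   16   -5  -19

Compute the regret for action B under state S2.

Best payoff under S2 is 16.
Regret = 16 − 10 = 6.

6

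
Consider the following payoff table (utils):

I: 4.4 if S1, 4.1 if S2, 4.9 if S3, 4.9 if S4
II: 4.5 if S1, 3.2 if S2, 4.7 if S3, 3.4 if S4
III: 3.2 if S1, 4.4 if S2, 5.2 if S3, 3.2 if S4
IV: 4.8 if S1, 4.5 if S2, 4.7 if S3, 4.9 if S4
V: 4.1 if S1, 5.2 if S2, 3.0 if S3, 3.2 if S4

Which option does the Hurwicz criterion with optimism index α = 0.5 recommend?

I: 0.5·4.9 + 0.5·4.1 = 4.5
II: 0.5·4.7 + 0.5·3.2 = 3.95
III: 0.5·5.2 + 0.5·3.2 = 4.2
IV: 0.5·4.9 + 0.5·4.5 = 4.7
V: 0.5·5.2 + 0.5·3.0 = 4.1
Highest Hurwicz score = 4.7 → IV.

IV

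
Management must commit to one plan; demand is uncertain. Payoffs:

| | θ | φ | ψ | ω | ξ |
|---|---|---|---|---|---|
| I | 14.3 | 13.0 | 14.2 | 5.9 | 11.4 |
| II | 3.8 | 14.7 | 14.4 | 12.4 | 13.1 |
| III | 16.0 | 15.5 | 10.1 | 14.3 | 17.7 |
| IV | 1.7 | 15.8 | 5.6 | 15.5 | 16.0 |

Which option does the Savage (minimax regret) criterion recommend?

Column bests: θ=16.0, φ=15.8, ψ=14.4, ω=15.5, ξ=17.7.
I regrets: 1.7, 2.8, 0.2, 9.6, 6.3 → max 9.6
II regrets: 12.2, 1.1, 0.0, 3.1, 4.6 → max 12.2
III regrets: 0.0, 0.3, 4.3, 1.2, 0.0 → max 4.3
IV regrets: 14.3, 0.0, 8.8, 0.0, 1.7 → max 14.3
Smallest max regret = 4.3 → III.

III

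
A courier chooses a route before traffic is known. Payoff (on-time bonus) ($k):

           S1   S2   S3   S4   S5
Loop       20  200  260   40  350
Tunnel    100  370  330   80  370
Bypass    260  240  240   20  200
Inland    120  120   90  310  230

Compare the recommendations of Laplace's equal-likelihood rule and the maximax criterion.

Row averages: Loop=174, Tunnel=250, Bypass=192, Inland=174
Highest average = 250 → Tunnel.
Row maxima: Loop=350, Tunnel=370, Bypass=260, Inland=310
Best best-case = 370 → Tunnel.

laplace → Tunnel; maximax → Tunnel (agree)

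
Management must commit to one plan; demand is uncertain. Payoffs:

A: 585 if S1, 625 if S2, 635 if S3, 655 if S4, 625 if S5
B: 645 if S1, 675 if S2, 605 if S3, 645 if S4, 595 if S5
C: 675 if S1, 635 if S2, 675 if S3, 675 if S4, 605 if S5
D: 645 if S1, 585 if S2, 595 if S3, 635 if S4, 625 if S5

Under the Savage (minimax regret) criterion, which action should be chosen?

Column bests: S1=675, S2=675, S3=675, S4=675, S5=625.
A regrets: 90, 50, 40, 20, 0 → max 90
B regrets: 30, 0, 70, 30, 30 → max 70
C regrets: 0, 40, 0, 0, 20 → max 40
D regrets: 30, 90, 80, 40, 0 → max 90
Smallest max regret = 40 → C.

C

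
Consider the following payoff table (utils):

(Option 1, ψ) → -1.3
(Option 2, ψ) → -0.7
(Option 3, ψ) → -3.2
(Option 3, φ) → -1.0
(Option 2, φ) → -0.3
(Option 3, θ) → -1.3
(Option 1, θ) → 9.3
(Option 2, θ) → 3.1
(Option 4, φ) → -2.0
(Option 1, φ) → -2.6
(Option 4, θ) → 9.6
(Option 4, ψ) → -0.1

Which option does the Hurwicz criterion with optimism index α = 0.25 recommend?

Option 1: 0.25·9.3 + 0.75·(-2.6) = 0.375
Option 2: 0.25·3.1 + 0.75·(-0.7) = 0.25
Option 3: 0.25·(-1.0) + 0.75·(-3.2) = -2.65
Option 4: 0.25·9.6 + 0.75·(-2.0) = 0.9
Highest Hurwicz score = 0.9 → Option 4.

Option 4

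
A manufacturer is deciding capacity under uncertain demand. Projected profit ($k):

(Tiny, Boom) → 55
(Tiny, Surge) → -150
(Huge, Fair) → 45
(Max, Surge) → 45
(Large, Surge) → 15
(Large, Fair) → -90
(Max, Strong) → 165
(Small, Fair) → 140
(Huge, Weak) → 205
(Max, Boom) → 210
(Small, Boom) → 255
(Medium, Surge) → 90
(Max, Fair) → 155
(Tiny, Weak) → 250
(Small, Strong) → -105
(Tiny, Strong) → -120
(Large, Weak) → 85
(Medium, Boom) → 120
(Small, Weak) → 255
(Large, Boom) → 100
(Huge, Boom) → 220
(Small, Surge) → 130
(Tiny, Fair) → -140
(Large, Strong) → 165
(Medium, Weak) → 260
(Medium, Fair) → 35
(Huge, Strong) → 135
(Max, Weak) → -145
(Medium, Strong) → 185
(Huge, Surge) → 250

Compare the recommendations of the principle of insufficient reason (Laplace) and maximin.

Row averages: Tiny=-21, Small=135, Medium=138, Large=55, Huge=171, Max=86
Highest average = 171 → Huge.
Row minima: Tiny=-150, Small=-105, Medium=35, Large=-90, Huge=45, Max=-145
Best worst-case = 45 → Huge.

laplace → Huge; maximin → Huge (agree)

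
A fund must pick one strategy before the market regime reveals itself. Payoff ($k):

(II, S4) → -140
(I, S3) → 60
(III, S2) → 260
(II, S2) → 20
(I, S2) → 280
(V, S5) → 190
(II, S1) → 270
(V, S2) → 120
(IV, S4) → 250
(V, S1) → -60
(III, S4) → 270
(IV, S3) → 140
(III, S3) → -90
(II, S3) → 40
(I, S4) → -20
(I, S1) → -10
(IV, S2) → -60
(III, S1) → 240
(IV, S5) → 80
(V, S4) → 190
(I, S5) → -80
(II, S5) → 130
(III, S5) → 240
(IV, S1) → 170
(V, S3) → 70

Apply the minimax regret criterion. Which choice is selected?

III

Column bests: S1=270, S2=280, S3=140, S4=270, S5=240.
I regrets: 280, 0, 80, 290, 320 → max 320
II regrets: 0, 260, 100, 410, 110 → max 410
III regrets: 30, 20, 230, 0, 0 → max 230
IV regrets: 100, 340, 0, 20, 160 → max 340
V regrets: 330, 160, 70, 80, 50 → max 330
Smallest max regret = 230 → III.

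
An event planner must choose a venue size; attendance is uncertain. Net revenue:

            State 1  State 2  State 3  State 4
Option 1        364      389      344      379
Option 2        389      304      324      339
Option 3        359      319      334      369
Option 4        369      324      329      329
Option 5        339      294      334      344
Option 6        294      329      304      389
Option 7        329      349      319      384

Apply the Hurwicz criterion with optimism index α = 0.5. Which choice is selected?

Option 1

Option 1: 0.5·389 + 0.5·344 = 366.5
Option 2: 0.5·389 + 0.5·304 = 346.5
Option 3: 0.5·369 + 0.5·319 = 344
Option 4: 0.5·369 + 0.5·324 = 346.5
Option 5: 0.5·344 + 0.5·294 = 319
Option 6: 0.5·389 + 0.5·294 = 341.5
Option 7: 0.5·384 + 0.5·319 = 351.5
Highest Hurwicz score = 366.5 → Option 1.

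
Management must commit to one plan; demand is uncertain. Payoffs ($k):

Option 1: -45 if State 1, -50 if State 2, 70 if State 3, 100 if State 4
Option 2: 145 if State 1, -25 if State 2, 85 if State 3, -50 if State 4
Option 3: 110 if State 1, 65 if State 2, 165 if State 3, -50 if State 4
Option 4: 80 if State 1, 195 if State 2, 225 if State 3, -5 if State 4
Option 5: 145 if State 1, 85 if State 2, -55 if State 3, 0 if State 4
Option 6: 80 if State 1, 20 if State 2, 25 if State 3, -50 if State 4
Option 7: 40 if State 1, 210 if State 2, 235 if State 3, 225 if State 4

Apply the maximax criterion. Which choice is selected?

Row maxima: Option 1=100, Option 2=145, Option 3=165, Option 4=225, Option 5=145, Option 6=80, Option 7=235
Best best-case = 235 → Option 7.

Option 7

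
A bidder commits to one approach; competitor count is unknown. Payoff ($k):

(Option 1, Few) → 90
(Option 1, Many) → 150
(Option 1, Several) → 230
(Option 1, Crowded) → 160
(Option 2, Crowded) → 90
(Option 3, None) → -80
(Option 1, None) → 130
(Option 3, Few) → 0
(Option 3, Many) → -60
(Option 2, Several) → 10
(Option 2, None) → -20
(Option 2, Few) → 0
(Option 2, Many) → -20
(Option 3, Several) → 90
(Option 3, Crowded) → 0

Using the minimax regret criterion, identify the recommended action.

Option 1

Column bests: None=130, Few=90, Several=230, Many=150, Crowded=160.
Option 1 regrets: 0, 0, 0, 0, 0 → max 0
Option 2 regrets: 150, 90, 220, 170, 70 → max 220
Option 3 regrets: 210, 90, 140, 210, 160 → max 210
Smallest max regret = 0 → Option 1.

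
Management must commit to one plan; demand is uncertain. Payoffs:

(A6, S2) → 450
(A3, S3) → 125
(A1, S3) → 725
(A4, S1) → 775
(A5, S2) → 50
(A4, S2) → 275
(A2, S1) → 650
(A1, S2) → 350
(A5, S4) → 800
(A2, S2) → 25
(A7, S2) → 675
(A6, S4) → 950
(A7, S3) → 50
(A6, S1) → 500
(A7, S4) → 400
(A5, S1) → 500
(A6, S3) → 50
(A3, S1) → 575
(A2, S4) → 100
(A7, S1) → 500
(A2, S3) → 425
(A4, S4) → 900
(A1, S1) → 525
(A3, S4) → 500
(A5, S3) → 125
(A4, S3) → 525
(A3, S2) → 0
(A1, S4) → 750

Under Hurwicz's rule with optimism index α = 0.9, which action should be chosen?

A6

A1: 0.9·750 + 0.1·350 = 710
A2: 0.9·650 + 0.1·25 = 587.5
A3: 0.9·575 + 0.1·0 = 517.5
A4: 0.9·900 + 0.1·275 = 837.5
A5: 0.9·800 + 0.1·50 = 725
A6: 0.9·950 + 0.1·50 = 860
A7: 0.9·675 + 0.1·50 = 612.5
Highest Hurwicz score = 860 → A6.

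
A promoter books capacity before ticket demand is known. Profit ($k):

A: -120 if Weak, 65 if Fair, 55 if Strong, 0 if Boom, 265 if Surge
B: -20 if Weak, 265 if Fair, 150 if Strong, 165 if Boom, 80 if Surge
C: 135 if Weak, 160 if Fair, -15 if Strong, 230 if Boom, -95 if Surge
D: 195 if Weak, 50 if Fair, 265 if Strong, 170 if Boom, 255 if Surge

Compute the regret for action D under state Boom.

60

Best payoff under Boom is 230.
Regret = 230 − 170 = 60.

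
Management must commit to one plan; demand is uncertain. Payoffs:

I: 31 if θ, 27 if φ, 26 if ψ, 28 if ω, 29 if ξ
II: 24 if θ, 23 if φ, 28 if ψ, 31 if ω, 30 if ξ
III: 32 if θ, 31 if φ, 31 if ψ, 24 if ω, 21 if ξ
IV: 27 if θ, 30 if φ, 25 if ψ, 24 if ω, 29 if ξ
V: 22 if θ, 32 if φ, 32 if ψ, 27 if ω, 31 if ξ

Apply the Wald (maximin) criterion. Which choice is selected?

I

Row minima: I=26, II=23, III=21, IV=24, V=22
Best worst-case = 26 → I.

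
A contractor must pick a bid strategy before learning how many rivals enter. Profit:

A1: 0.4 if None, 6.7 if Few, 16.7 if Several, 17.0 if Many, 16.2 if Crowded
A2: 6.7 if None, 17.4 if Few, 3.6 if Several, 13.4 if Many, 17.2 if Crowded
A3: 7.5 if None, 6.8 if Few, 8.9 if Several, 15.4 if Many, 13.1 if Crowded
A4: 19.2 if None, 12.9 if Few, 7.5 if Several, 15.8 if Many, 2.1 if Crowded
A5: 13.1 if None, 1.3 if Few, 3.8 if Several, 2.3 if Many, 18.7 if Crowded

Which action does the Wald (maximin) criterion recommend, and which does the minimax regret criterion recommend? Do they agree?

Row minima: A1=0.4, A2=3.6, A3=6.8, A4=2.1, A5=1.3
Best worst-case = 6.8 → A3.
Column bests: None=19.2, Few=17.4, Several=16.7, Many=17.0, Crowded=18.7.
A1 regrets: 18.8, 10.7, 0.0, 0.0, 2.5 → max 18.8
A2 regrets: 12.5, 0.0, 13.1, 3.6, 1.5 → max 13.1
A3 regrets: 11.7, 10.6, 7.8, 1.6, 5.6 → max 11.7
A4 regrets: 0.0, 4.5, 9.2, 1.2, 16.6 → max 16.6
A5 regrets: 6.1, 16.1, 12.9, 14.7, 0.0 → max 16.1
Smallest max regret = 11.7 → A3.

maximin → A3; minimax regret → A3 (agree)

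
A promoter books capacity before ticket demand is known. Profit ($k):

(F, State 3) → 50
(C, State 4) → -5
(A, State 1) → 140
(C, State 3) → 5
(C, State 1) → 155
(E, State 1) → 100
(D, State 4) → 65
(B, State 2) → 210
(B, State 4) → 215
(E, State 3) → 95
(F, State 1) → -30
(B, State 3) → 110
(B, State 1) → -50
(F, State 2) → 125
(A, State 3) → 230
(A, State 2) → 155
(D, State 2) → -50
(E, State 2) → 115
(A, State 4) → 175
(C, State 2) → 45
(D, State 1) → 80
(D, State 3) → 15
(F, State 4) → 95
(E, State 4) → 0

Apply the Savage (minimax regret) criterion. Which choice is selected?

Column bests: State 1=155, State 2=210, State 3=230, State 4=215.
A regrets: 15, 55, 0, 40 → max 55
B regrets: 205, 0, 120, 0 → max 205
C regrets: 0, 165, 225, 220 → max 225
D regrets: 75, 260, 215, 150 → max 260
E regrets: 55, 95, 135, 215 → max 215
F regrets: 185, 85, 180, 120 → max 185
Smallest max regret = 55 → A.

A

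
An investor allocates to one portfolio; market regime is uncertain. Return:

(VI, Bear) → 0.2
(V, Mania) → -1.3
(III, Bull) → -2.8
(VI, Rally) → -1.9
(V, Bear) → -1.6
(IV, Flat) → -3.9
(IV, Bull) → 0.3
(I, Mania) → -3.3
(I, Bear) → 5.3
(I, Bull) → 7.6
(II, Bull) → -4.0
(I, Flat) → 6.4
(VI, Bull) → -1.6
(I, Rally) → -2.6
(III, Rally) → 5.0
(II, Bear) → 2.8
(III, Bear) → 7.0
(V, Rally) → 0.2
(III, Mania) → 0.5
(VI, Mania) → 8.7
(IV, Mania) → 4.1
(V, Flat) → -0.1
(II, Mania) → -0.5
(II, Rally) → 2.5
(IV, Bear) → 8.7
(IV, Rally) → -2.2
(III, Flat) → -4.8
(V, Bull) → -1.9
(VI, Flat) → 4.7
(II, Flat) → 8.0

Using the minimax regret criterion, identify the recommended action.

VI

Column bests: Bear=8.7, Flat=8.0, Bull=7.6, Rally=5.0, Mania=8.7.
I regrets: 3.4, 1.6, 0.0, 7.6, 12.0 → max 12.0
II regrets: 5.9, 0.0, 11.6, 2.5, 9.2 → max 11.6
III regrets: 1.7, 12.8, 10.4, 0.0, 8.2 → max 12.8
IV regrets: 0.0, 11.9, 7.3, 7.2, 4.6 → max 11.9
V regrets: 10.3, 8.1, 9.5, 4.8, 10.0 → max 10.3
VI regrets: 8.5, 3.3, 9.2, 6.9, 0.0 → max 9.2
Smallest max regret = 9.2 → VI.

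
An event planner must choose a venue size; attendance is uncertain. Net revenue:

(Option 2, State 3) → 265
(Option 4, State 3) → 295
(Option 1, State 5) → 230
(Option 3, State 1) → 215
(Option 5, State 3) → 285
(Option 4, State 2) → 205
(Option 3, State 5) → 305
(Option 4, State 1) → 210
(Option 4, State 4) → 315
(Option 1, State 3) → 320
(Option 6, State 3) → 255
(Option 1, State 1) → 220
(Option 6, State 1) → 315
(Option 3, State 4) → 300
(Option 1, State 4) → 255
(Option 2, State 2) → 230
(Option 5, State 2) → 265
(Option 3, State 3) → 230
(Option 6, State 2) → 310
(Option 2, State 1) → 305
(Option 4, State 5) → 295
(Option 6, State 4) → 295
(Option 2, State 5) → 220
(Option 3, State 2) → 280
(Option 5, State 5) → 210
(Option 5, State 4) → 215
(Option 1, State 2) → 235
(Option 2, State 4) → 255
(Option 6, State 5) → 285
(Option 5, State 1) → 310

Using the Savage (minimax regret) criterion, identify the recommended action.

Option 6

Column bests: State 1=315, State 2=310, State 3=320, State 4=315, State 5=305.
Option 1 regrets: 95, 75, 0, 60, 75 → max 95
Option 2 regrets: 10, 80, 55, 60, 85 → max 85
Option 3 regrets: 100, 30, 90, 15, 0 → max 100
Option 4 regrets: 105, 105, 25, 0, 10 → max 105
Option 5 regrets: 5, 45, 35, 100, 95 → max 100
Option 6 regrets: 0, 0, 65, 20, 20 → max 65
Smallest max regret = 65 → Option 6.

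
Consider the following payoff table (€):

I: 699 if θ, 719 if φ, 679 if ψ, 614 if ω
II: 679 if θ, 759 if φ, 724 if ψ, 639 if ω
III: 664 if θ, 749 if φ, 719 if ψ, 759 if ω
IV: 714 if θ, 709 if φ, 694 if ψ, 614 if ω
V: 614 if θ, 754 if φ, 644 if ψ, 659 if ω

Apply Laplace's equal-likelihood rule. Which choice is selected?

Row averages: I=677.75, II=700.25, III=722.75, IV=682.75, V=667.75
Highest average = 722.75 → III.

III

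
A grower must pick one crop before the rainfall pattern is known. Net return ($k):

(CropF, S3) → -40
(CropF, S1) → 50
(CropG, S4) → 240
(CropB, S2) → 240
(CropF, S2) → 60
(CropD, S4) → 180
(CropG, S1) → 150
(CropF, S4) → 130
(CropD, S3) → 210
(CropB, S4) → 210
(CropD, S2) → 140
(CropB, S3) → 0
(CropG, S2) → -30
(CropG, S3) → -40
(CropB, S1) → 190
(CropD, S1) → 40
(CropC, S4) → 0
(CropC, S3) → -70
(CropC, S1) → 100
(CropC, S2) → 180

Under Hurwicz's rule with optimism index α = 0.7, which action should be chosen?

CropC: 0.7·180 + 0.3·(-70) = 105
CropB: 0.7·240 + 0.3·0 = 168
CropF: 0.7·130 + 0.3·(-40) = 79
CropG: 0.7·240 + 0.3·(-40) = 156
CropD: 0.7·210 + 0.3·40 = 159
Highest Hurwicz score = 168 → CropB.

CropB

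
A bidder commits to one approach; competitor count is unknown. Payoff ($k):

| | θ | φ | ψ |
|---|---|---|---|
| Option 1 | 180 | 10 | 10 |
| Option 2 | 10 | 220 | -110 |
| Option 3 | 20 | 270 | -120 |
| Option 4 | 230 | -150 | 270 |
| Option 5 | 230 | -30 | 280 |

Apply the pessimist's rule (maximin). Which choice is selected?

Option 1

Row minima: Option 1=10, Option 2=-110, Option 3=-120, Option 4=-150, Option 5=-30
Best worst-case = 10 → Option 1.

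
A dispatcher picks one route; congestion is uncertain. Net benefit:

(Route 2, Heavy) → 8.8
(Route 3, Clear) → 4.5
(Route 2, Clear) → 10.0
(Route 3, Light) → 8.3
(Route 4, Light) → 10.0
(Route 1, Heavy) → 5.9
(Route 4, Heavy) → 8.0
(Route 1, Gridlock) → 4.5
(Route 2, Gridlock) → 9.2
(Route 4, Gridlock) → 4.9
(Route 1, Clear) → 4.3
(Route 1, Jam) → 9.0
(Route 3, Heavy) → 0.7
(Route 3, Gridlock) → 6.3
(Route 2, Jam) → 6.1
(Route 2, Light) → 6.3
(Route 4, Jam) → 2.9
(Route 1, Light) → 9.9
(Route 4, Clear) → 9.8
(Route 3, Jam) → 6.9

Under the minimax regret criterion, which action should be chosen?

Route 2

Column bests: Clear=10.0, Light=10.0, Heavy=8.8, Jam=9.0, Gridlock=9.2.
Route 1 regrets: 5.7, 0.1, 2.9, 0.0, 4.7 → max 5.7
Route 2 regrets: 0.0, 3.7, 0.0, 2.9, 0.0 → max 3.7
Route 3 regrets: 5.5, 1.7, 8.1, 2.1, 2.9 → max 8.1
Route 4 regrets: 0.2, 0.0, 0.8, 6.1, 4.3 → max 6.1
Smallest max regret = 3.7 → Route 2.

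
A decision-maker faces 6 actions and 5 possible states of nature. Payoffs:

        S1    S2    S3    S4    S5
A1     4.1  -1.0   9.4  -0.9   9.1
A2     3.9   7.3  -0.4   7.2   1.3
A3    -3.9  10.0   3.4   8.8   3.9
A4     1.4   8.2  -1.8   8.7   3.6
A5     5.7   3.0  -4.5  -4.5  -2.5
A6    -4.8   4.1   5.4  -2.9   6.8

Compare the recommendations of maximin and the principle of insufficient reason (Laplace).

Row minima: A1=-1.0, A2=-0.4, A3=-3.9, A4=-1.8, A5=-4.5, A6=-4.8
Best worst-case = -0.4 → A2.
Row averages: A1=4.14, A2=3.86, A3=4.44, A4=4.02, A5=-0.56, A6=1.72
Highest average = 4.44 → A3.

maximin → A2; laplace → A3 (disagree)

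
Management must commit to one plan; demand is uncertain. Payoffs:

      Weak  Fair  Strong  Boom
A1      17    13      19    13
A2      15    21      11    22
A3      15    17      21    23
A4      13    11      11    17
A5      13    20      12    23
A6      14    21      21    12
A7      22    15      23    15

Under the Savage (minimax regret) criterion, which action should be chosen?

A3

Column bests: Weak=22, Fair=21, Strong=23, Boom=23.
A1 regrets: 5, 8, 4, 10 → max 10
A2 regrets: 7, 0, 12, 1 → max 12
A3 regrets: 7, 4, 2, 0 → max 7
A4 regrets: 9, 10, 12, 6 → max 12
A5 regrets: 9, 1, 11, 0 → max 11
A6 regrets: 8, 0, 2, 11 → max 11
A7 regrets: 0, 6, 0, 8 → max 8
Smallest max regret = 7 → A3.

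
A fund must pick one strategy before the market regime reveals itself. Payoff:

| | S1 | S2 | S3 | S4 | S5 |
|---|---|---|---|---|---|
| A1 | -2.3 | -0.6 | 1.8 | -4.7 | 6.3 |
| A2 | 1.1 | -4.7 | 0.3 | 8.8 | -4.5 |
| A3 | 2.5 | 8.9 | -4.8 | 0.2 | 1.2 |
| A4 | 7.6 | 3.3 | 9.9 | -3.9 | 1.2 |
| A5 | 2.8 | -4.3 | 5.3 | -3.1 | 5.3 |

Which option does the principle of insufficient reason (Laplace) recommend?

Row averages: A1=0.1, A2=0.2, A3=1.6, A4=3.62, A5=1.2
Highest average = 3.62 → A4.

A4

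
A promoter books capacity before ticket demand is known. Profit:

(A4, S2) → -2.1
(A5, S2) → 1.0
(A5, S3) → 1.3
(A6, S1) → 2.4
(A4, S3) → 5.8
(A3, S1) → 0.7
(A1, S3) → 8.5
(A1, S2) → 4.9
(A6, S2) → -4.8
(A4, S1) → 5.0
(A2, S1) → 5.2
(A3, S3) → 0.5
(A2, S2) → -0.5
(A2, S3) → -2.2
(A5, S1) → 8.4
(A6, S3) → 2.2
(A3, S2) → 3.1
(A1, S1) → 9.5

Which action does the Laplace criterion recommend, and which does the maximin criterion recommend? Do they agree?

Row averages: A1=229/30, A2=5/6, A3=43/30, A4=2.9, A5=107/30, A6=-1/15
Highest average = 229/30 → A1.
Row minima: A1=4.9, A2=-2.2, A3=0.5, A4=-2.1, A5=1.0, A6=-4.8
Best worst-case = 4.9 → A1.

laplace → A1; maximin → A1 (agree)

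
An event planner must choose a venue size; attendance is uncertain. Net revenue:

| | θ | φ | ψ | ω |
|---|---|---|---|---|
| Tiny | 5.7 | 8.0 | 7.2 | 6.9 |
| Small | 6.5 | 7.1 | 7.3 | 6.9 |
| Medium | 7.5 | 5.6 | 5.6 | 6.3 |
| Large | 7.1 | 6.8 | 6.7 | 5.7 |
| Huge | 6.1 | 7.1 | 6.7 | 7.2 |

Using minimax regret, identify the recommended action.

Small

Column bests: θ=7.5, φ=8.0, ψ=7.3, ω=7.2.
Tiny regrets: 1.8, 0.0, 0.1, 0.3 → max 1.8
Small regrets: 1.0, 0.9, 0.0, 0.3 → max 1.0
Medium regrets: 0.0, 2.4, 1.7, 0.9 → max 2.4
Large regrets: 0.4, 1.2, 0.6, 1.5 → max 1.5
Huge regrets: 1.4, 0.9, 0.6, 0.0 → max 1.4
Smallest max regret = 1.0 → Small.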